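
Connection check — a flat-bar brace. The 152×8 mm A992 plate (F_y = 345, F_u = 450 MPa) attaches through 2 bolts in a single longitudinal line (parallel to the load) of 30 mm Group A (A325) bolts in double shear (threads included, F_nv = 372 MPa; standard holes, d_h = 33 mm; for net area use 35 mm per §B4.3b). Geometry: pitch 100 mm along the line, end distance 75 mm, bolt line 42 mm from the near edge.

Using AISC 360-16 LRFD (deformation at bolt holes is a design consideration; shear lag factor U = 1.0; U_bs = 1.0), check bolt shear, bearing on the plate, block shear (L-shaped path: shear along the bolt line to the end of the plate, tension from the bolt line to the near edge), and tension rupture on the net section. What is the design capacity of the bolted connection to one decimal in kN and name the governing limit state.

Bolt shear: A_b = π(30)²/4 = 706.86 mm². φR_n = 0.75 × 372 × 706.86 × 2 × 2 = 788.9 kN.
Bearing (8 mm plate, F_u = 450 MPa): end bolts L_c = 75 − 33/2 = 58.5, R_n = min(1.2×58.5×8×450, 2.4×30×8×450) = 252.72 kN/bolt; interior L_c = 100 − 33 = 67, R_n = 259.2 kN/bolt. φR_n = 0.75 × (1×252.72 + 1×259.2) = 383.9 kN.
Block shear: shear path 1×[75+1×100] = 1×175 mm, A_gv = 1400, A_nv = 1×(175 − 1.5×35)×8 = 980 mm²; tension to near edge: (42 − 0.5×35)×8 = 196 mm². R_n = min(0.6×450×980, 0.6×345×1400) + 1.0×450×196 = min(264.6, 289.8) + 88.2 = 352.8 kN. φR_n = 0.75 × 352.8 = 264.6 kN.
Tension rupture (net): A_n = (152 − 1×35)×8 = 936 mm² (U = 1.0, A_e = A_n). φR_n = 0.75 × 450 × 936 = 315.9 kN.
Governing: min(788.9, 383.9, 264.6, 315.9) = 264.6 kN → block shear.

264.6 kN (block shear governs)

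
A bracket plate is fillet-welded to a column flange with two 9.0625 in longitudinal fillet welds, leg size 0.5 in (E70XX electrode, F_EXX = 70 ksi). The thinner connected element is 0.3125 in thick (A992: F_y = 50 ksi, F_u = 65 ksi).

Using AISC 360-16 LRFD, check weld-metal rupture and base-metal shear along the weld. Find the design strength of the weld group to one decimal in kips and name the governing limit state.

165.7 kips (base-metal shear governs)

Weld metal: throat = 0.707×0.5 = 0.3535 in, L = 2×9.0625 = 18.125 in. φR_n = 0.75 × 0.6 × 70 × 0.3535 × 18.125 = 201.8 kips.
Base metal shear (0.3125 in plate): yield φR_n = 1.0×0.6×50×0.3125×18.125 = 169.9 kips; rupture φR_n = 0.75×0.6×65×0.3125×18.125 = 165.7 kips; take 165.7 kips (rupture).
Governing: min(201.8, 165.7) = 165.7 kips → base-metal shear.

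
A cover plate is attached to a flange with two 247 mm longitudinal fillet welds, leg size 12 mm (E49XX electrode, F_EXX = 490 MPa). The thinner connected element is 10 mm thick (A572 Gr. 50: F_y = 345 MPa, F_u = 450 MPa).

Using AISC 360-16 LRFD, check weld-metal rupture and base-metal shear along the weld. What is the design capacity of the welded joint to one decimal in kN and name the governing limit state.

924.1 kN (weld metal governs)

Weld metal: throat = 0.707×12 = 8.484 mm, L = 2×247 = 494 mm. φR_n = 0.75 × 0.6 × 490 × 8.484 × 494 = 924.1 kN.
Base metal shear (10 mm plate): yield φR_n = 1.0×0.6×345×10×494 = 1022.6 kN; rupture φR_n = 0.75×0.6×450×10×494 = 1000.4 kN; take 1000.4 kN (rupture).
Governing: min(924.1, 1000.4) = 924.1 kN → weld metal.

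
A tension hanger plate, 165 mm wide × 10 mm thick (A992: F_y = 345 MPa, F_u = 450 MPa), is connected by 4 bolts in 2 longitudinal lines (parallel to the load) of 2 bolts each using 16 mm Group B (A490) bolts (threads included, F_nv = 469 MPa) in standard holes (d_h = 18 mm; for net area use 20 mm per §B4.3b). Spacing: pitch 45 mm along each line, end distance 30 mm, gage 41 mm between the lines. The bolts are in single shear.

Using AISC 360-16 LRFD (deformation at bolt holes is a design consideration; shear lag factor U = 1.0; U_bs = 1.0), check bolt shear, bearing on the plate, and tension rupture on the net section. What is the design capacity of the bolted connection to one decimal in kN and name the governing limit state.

Bolt shear: A_b = π(16)²/4 = 201.06 mm². φR_n = 0.75 × 469 × 201.06 × 4 × 1 = 282.9 kN.
Bearing (10 mm plate, F_u = 450 MPa): end bolts L_c = 30 − 18/2 = 21, R_n = min(1.2×21×10×450, 2.4×16×10×450) = 113.4 kN/bolt; interior L_c = 45 − 18 = 27, R_n = 145.8 kN/bolt. φR_n = 0.75 × (2×113.4 + 2×145.8) = 388.8 kN.
Tension rupture (net): A_n = (165 − 2×20)×10 = 1250 mm² (U = 1.0, A_e = A_n). φR_n = 0.75 × 450 × 1250 = 421.9 kN.
Governing: min(282.9, 388.8, 421.9) = 282.9 kN → bolt shear.

282.9 kN (bolt shear governs)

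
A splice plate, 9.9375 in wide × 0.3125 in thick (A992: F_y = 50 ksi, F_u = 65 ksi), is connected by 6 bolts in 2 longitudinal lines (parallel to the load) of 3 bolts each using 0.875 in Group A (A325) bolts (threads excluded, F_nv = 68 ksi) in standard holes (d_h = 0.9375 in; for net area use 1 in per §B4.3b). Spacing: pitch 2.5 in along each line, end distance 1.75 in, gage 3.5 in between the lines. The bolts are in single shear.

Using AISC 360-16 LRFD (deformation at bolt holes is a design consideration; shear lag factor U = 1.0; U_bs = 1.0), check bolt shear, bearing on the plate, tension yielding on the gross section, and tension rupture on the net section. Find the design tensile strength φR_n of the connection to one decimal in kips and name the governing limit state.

120.9 kips (net-section rupture governs)

Bolt shear: A_b = π(0.875)²/4 = 0.60132 in². φR_n = 0.75 × 68 × 0.60132 × 6 × 1 = 184.0 kips.
Bearing (0.3125 in plate, F_u = 65 ksi): end bolts L_c = 1.75 − 0.9375/2 = 1.28125, R_n = min(1.2×1.28125×0.3125×65, 2.4×0.875×0.3125×65) = 31.23 kips/bolt; interior L_c = 2.5 − 0.9375 = 1.5625, R_n = 38.086 kips/bolt. φR_n = 0.75 × (2×31.23 + 4×38.086) = 161.1 kips.
Tension yield (gross): A_g = 9.9375×0.3125 = 3.1055 in². φR_n = 0.90 × 50 × 3.1055 = 139.7 kips.
Tension rupture (net): A_n = (9.9375 − 2×1)×0.3125 = 2.4805 in² (U = 1.0, A_e = A_n). φR_n = 0.75 × 65 × 2.4805 = 120.9 kips.
Governing: min(184.0, 161.1, 139.7, 120.9) = 120.9 kips → net-section rupture.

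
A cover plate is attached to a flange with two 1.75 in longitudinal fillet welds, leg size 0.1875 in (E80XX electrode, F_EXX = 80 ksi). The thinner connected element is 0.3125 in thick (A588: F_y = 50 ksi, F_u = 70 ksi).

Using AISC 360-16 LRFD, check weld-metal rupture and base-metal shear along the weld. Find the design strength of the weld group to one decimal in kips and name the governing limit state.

Weld metal: throat = 0.707×0.1875 = 0.13256 in, L = 2×1.75 = 3.5 in. φR_n = 0.75 × 0.6 × 80 × 0.13256 × 3.5 = 16.7 kips.
Base metal shear (0.3125 in plate): yield φR_n = 1.0×0.6×50×0.3125×3.5 = 32.8 kips; rupture φR_n = 0.75×0.6×70×0.3125×3.5 = 34.5 kips; take 32.8 kips (yield).
Governing: min(16.7, 32.8) = 16.7 kips → weld metal.

16.7 kips (weld metal governs)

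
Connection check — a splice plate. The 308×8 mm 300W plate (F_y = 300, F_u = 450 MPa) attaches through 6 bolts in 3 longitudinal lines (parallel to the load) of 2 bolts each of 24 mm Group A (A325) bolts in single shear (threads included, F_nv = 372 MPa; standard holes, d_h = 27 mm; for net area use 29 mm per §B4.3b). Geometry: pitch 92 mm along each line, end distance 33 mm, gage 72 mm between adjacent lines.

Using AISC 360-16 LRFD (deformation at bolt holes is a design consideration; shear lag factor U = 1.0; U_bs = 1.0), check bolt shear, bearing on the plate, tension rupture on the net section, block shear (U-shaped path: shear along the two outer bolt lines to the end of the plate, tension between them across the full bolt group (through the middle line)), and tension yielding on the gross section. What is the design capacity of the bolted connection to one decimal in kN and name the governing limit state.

496.3 kN (block shear governs)

Bolt shear: A_b = π(24)²/4 = 452.39 mm². φR_n = 0.75 × 372 × 452.39 × 6 × 1 = 757.3 kN.
Bearing (8 mm plate, F_u = 450 MPa): end bolts L_c = 33 − 27/2 = 19.5, R_n = min(1.2×19.5×8×450, 2.4×24×8×450) = 84.24 kN/bolt; interior L_c = 92 − 27 = 65, R_n = 207.36 kN/bolt. φR_n = 0.75 × (3×84.24 + 3×207.36) = 656.1 kN.
Tension rupture (net): A_n = (308 − 3×29)×8 = 1768 mm² (U = 1.0, A_e = A_n). φR_n = 0.75 × 450 × 1768 = 596.7 kN.
Block shear: shear path 2×[33+1×92] = 2×125 mm, A_gv = 2000, A_nv = 2×(125 − 1.5×29)×8 = 1304 mm²; tension across gage: (144 − 2×29)×8 = 688 mm². R_n = min(0.6×450×1304, 0.6×300×2000) + 1.0×450×688 = min(352.08, 360) + 309.6 = 661.68 kN. φR_n = 0.75 × 661.68 = 496.3 kN.
Tension yield (gross): A_g = 308×8 = 2464 mm². φR_n = 0.90 × 300 × 2464 = 665.3 kN.
Governing: min(757.3, 656.1, 596.7, 496.3, 665.3) = 496.3 kN → block shear.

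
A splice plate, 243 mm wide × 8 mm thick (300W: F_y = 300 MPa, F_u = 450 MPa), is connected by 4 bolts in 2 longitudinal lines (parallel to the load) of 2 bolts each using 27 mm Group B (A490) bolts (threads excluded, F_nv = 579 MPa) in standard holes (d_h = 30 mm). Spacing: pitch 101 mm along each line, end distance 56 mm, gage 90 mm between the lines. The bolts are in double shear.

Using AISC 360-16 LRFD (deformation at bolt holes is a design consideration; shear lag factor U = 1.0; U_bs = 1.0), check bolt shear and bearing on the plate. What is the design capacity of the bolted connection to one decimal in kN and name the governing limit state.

Bolt shear: A_b = π(27)²/4 = 572.56 mm². φR_n = 0.75 × 579 × 572.56 × 4 × 2 = 1989.1 kN.
Bearing (8 mm plate, F_u = 450 MPa): end bolts L_c = 56 − 30/2 = 41, R_n = min(1.2×41×8×450, 2.4×27×8×450) = 177.12 kN/bolt; interior L_c = 101 − 30 = 71, R_n = 233.28 kN/bolt. φR_n = 0.75 × (2×177.12 + 2×233.28) = 615.6 kN.
Governing: min(1989.1, 615.6) = 615.6 kN → bearing.

615.6 kN (bearing governs)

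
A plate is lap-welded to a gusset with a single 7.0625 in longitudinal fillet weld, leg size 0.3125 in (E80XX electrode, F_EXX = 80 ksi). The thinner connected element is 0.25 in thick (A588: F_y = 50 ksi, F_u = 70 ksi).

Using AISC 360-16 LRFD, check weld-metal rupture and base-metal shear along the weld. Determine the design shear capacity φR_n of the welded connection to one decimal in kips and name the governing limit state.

53.0 kips (base-metal shear governs)

Weld metal: throat = 0.707×0.3125 = 0.22094 in, L = 7.0625 in. φR_n = 0.75 × 0.6 × 80 × 0.22094 × 7.0625 = 56.2 kips.
Base metal shear (0.25 in plate): yield φR_n = 1.0×0.6×50×0.25×7.0625 = 53.0 kips; rupture φR_n = 0.75×0.6×70×0.25×7.0625 = 55.6 kips; take 53.0 kips (yield).
Governing: min(56.2, 53.0) = 53.0 kips → base-metal shear.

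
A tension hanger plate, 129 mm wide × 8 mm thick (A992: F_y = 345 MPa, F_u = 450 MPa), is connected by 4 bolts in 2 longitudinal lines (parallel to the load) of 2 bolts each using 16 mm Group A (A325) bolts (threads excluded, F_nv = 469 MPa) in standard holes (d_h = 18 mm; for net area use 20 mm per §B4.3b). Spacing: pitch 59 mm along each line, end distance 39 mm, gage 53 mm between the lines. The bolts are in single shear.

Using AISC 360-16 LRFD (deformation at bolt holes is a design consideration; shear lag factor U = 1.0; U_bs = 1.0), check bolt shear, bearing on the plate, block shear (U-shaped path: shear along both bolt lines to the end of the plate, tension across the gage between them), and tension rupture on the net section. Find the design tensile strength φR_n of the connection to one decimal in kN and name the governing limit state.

Bolt shear: A_b = π(16)²/4 = 201.06 mm². φR_n = 0.75 × 469 × 201.06 × 4 × 1 = 282.9 kN.
Bearing (8 mm plate, F_u = 450 MPa): end bolts L_c = 39 − 18/2 = 30, R_n = min(1.2×30×8×450, 2.4×16×8×450) = 129.6 kN/bolt; interior L_c = 59 − 18 = 41, R_n = 138.24 kN/bolt. φR_n = 0.75 × (2×129.6 + 2×138.24) = 401.8 kN.
Block shear: shear path 2×[39+1×59] = 2×98 mm, A_gv = 1568, A_nv = 2×(98 − 1.5×20)×8 = 1088 mm²; tension across gage: (53 − 1×20)×8 = 264 mm². R_n = min(0.6×450×1088, 0.6×345×1568) + 1.0×450×264 = min(293.76, 324.58) + 118.8 = 412.56 kN. φR_n = 0.75 × 412.56 = 309.4 kN.
Tension rupture (net): A_n = (129 − 2×20)×8 = 712 mm² (U = 1.0, A_e = A_n). φR_n = 0.75 × 450 × 712 = 240.3 kN.
Governing: min(282.9, 401.8, 309.4, 240.3) = 240.3 kN → net-section rupture.

240.3 kN (net-section rupture governs)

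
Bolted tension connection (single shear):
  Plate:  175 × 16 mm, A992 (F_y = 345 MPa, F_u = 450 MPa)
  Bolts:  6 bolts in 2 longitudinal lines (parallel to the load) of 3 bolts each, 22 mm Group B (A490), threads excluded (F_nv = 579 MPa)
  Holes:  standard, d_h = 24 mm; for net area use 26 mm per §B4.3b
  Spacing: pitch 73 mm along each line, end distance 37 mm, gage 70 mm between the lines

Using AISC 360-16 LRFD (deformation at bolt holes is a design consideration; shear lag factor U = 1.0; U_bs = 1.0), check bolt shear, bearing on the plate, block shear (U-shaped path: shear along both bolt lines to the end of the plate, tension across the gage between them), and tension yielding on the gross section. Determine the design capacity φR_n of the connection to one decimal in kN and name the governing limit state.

869.4 kN (gross-section yield governs)

Bolt shear: A_b = π(22)²/4 = 380.13 mm². φR_n = 0.75 × 579 × 380.13 × 6 × 1 = 990.4 kN.
Bearing (16 mm plate, F_u = 450 MPa): end bolts L_c = 37 − 24/2 = 25, R_n = min(1.2×25×16×450, 2.4×22×16×450) = 216 kN/bolt; interior L_c = 73 − 24 = 49, R_n = 380.16 kN/bolt. φR_n = 0.75 × (2×216 + 4×380.16) = 1464.5 kN.
Block shear: shear path 2×[37+2×73] = 2×183 mm, A_gv = 5856, A_nv = 2×(183 − 2.5×26)×16 = 3776 mm²; tension across gage: (70 − 1×26)×16 = 704 mm². R_n = min(0.6×450×3776, 0.6×345×5856) + 1.0×450×704 = min(1019.5, 1212.2) + 316.8 = 1336.3 kN. φR_n = 0.75 × 1336.3 = 1002.2 kN.
Tension yield (gross): A_g = 175×16 = 2800 mm². φR_n = 0.90 × 345 × 2800 = 869.4 kN.
Governing: min(990.4, 1464.5, 1002.2, 869.4) = 869.4 kN → gross-section yield.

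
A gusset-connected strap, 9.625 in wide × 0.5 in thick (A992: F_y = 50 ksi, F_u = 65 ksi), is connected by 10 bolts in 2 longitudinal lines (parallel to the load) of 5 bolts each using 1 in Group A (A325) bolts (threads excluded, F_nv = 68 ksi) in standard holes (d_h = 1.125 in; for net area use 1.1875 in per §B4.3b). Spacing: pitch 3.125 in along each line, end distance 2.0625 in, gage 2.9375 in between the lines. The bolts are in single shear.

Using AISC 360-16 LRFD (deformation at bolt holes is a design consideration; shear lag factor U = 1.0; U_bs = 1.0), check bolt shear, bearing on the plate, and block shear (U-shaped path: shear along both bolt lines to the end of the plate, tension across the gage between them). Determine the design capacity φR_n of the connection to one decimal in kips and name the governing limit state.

312.3 kips (block shear governs)

Bolt shear: A_b = π(1)²/4 = 0.7854 in². φR_n = 0.75 × 68 × 0.7854 × 10 × 1 = 400.6 kips.
Bearing (0.5 in plate, F_u = 65 ksi): end bolts L_c = 2.0625 − 1.125/2 = 1.5, R_n = min(1.2×1.5×0.5×65, 2.4×1×0.5×65) = 58.5 kips/bolt; interior L_c = 3.125 − 1.125 = 2, R_n = 78 kips/bolt. φR_n = 0.75 × (2×58.5 + 8×78) = 555.8 kips.
Block shear: shear path 2×[2.0625+4×3.125] = 2×14.5625 in, A_gv = 14.563, A_nv = 2×(14.5625 − 4.5×1.1875)×0.5 = 9.2188 in²; tension across gage: (2.9375 − 1×1.1875)×0.5 = 0.875 in². R_n = min(0.6×65×9.2188, 0.6×50×14.563) + 1.0×65×0.875 = min(359.53, 436.89) + 56.875 = 416.41 kips. φR_n = 0.75 × 416.41 = 312.3 kips.
Governing: min(400.6, 555.8, 312.3) = 312.3 kips → block shear.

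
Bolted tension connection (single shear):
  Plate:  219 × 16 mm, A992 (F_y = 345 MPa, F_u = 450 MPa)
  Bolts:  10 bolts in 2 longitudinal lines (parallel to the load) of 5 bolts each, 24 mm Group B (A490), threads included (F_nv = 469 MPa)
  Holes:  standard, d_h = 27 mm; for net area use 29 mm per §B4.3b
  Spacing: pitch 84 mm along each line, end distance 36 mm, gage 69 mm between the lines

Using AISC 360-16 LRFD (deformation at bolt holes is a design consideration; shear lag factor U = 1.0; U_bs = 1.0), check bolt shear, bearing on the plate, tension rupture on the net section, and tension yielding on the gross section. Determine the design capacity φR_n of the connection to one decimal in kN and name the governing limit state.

869.4 kN (net-section rupture governs)

Bolt shear: A_b = π(24)²/4 = 452.39 mm². φR_n = 0.75 × 469 × 452.39 × 10 × 1 = 1591.3 kN.
Bearing (16 mm plate, F_u = 450 MPa): end bolts L_c = 36 − 27/2 = 22.5, R_n = min(1.2×22.5×16×450, 2.4×24×16×450) = 194.4 kN/bolt; interior L_c = 84 − 27 = 57, R_n = 414.72 kN/bolt. φR_n = 0.75 × (2×194.4 + 8×414.72) = 2779.9 kN.
Tension rupture (net): A_n = (219 − 2×29)×16 = 2576 mm² (U = 1.0, A_e = A_n). φR_n = 0.75 × 450 × 2576 = 869.4 kN.
Tension yield (gross): A_g = 219×16 = 3504 mm². φR_n = 0.90 × 345 × 3504 = 1088.0 kN.
Governing: min(1591.3, 2779.9, 869.4, 1088.0) = 869.4 kN → net-section rupture.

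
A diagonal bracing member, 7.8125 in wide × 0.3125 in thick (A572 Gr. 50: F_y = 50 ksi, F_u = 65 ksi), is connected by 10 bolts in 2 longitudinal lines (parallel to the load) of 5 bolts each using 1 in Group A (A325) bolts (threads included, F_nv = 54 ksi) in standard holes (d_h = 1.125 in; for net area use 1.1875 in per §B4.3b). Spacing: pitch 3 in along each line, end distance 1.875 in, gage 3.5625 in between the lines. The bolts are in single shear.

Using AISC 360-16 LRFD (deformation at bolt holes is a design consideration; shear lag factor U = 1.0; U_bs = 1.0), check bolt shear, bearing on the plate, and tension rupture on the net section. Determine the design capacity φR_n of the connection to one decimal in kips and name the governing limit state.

Bolt shear: A_b = π(1)²/4 = 0.7854 in². φR_n = 0.75 × 54 × 0.7854 × 10 × 1 = 318.1 kips.
Bearing (0.3125 in plate, F_u = 65 ksi): end bolts L_c = 1.875 − 1.125/2 = 1.3125, R_n = min(1.2×1.3125×0.3125×65, 2.4×1×0.3125×65) = 31.992 kips/bolt; interior L_c = 3 − 1.125 = 1.875, R_n = 45.703 kips/bolt. φR_n = 0.75 × (2×31.992 + 8×45.703) = 322.2 kips.
Tension rupture (net): A_n = (7.8125 − 2×1.1875)×0.3125 = 1.6992 in² (U = 1.0, A_e = A_n). φR_n = 0.75 × 65 × 1.6992 = 82.8 kips.
Governing: min(318.1, 322.2, 82.8) = 82.8 kips → net-section rupture.

82.8 kips (net-section rupture governs)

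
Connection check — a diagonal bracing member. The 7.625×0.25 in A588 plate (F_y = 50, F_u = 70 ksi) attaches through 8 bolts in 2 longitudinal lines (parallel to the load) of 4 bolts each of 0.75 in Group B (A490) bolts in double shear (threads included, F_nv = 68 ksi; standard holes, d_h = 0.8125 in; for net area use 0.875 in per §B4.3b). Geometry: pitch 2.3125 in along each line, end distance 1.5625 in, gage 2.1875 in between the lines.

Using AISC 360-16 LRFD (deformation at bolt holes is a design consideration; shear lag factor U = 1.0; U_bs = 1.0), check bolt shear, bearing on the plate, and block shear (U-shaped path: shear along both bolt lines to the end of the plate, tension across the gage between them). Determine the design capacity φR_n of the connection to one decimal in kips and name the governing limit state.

Bolt shear: A_b = π(0.75)²/4 = 0.44179 in². φR_n = 0.75 × 68 × 0.44179 × 8 × 2 = 360.5 kips.
Bearing (0.25 in plate, F_u = 70 ksi): end bolts L_c = 1.5625 − 0.8125/2 = 1.15625, R_n = min(1.2×1.15625×0.25×70, 2.4×0.75×0.25×70) = 24.281 kips/bolt; interior L_c = 2.3125 − 0.8125 = 1.5, R_n = 31.5 kips/bolt. φR_n = 0.75 × (2×24.281 + 6×31.5) = 178.2 kips.
Block shear: shear path 2×[1.5625+3×2.3125] = 2×8.5 in, A_gv = 4.25, A_nv = 2×(8.5 − 3.5×0.875)×0.25 = 2.7188 in²; tension across gage: (2.1875 − 1×0.875)×0.25 = 0.32813 in². R_n = min(0.6×70×2.7188, 0.6×50×4.25) + 1.0×70×0.32813 = min(114.19, 127.5) + 22.969 = 137.16 kips. φR_n = 0.75 × 137.16 = 102.9 kips.
Governing: min(360.5, 178.2, 102.9) = 102.9 kips → block shear.

102.9 kips (block shear governs)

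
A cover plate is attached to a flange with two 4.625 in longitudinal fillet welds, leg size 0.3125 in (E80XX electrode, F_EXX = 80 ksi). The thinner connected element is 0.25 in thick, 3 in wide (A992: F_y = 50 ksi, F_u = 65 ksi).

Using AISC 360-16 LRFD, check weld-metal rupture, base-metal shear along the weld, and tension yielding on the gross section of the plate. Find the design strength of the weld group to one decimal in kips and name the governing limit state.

33.8 kips (gross-section yield governs)

Weld metal: throat = 0.707×0.3125 = 0.22094 in, L = 2×4.625 = 9.25 in. φR_n = 0.75 × 0.6 × 80 × 0.22094 × 9.25 = 73.6 kips.
Base metal shear (0.25 in plate): yield φR_n = 1.0×0.6×50×0.25×9.25 = 69.4 kips; rupture φR_n = 0.75×0.6×65×0.25×9.25 = 67.6 kips; take 67.6 kips (rupture).
Tension yield (gross): A_g = 3×0.25 = 0.75 in². φR_n = 0.90 × 50 × 0.75 = 33.8 kips.
Governing: min(73.6, 67.6, 33.8) = 33.8 kips → gross-section yield.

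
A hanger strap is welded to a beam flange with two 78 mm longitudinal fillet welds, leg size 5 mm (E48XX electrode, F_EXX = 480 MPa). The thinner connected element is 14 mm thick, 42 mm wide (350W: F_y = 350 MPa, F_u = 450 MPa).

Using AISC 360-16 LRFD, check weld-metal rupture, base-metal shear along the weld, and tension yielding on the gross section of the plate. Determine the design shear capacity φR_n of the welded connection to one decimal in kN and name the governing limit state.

Weld metal: throat = 0.707×5 = 3.535 mm, L = 2×78 = 156 mm. φR_n = 0.75 × 0.6 × 480 × 3.535 × 156 = 119.1 kN.
Base metal shear (14 mm plate): yield φR_n = 1.0×0.6×350×14×156 = 458.6 kN; rupture φR_n = 0.75×0.6×450×14×156 = 442.3 kN; take 442.3 kN (rupture).
Tension yield (gross): A_g = 42×14 = 588 mm². φR_n = 0.90 × 350 × 588 = 185.2 kN.
Governing: min(119.1, 442.3, 185.2) = 119.1 kN → weld metal.

119.1 kN (weld metal governs)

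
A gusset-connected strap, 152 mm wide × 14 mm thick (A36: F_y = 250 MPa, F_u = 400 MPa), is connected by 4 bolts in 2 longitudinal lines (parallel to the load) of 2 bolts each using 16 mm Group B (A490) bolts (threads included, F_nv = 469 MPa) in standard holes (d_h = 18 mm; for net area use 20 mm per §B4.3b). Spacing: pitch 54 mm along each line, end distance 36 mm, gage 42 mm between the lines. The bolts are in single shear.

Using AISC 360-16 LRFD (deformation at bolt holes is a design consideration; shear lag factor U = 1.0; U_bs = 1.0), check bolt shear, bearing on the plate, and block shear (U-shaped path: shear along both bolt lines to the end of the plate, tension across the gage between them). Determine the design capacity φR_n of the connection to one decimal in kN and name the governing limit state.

282.9 kN (bolt shear governs)

Bolt shear: A_b = π(16)²/4 = 201.06 mm². φR_n = 0.75 × 469 × 201.06 × 4 × 1 = 282.9 kN.
Bearing (14 mm plate, F_u = 400 MPa): end bolts L_c = 36 − 18/2 = 27, R_n = min(1.2×27×14×400, 2.4×16×14×400) = 181.44 kN/bolt; interior L_c = 54 − 18 = 36, R_n = 215.04 kN/bolt. φR_n = 0.75 × (2×181.44 + 2×215.04) = 594.7 kN.
Block shear: shear path 2×[36+1×54] = 2×90 mm, A_gv = 2520, A_nv = 2×(90 − 1.5×20)×14 = 1680 mm²; tension across gage: (42 − 1×20)×14 = 308 mm². R_n = min(0.6×400×1680, 0.6×250×2520) + 1.0×400×308 = min(403.2, 378) + 123.2 = 501.2 kN. φR_n = 0.75 × 501.2 = 375.9 kN.
Governing: min(282.9, 594.7, 375.9) = 282.9 kN → bolt shear.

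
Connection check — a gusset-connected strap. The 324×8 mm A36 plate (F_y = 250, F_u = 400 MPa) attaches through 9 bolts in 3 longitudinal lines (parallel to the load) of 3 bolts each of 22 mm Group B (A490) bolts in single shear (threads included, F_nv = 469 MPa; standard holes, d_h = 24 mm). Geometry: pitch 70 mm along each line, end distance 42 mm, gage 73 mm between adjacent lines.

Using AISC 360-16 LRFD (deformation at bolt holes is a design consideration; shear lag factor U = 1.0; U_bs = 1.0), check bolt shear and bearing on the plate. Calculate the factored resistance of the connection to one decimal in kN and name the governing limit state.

Bolt shear: A_b = π(22)²/4 = 380.13 mm². φR_n = 0.75 × 469 × 380.13 × 9 × 1 = 1203.4 kN.
Bearing (8 mm plate, F_u = 400 MPa): end bolts L_c = 42 − 24/2 = 30, R_n = min(1.2×30×8×400, 2.4×22×8×400) = 115.2 kN/bolt; interior L_c = 70 − 24 = 46, R_n = 168.96 kN/bolt. φR_n = 0.75 × (3×115.2 + 6×168.96) = 1019.5 kN.
Governing: min(1203.4, 1019.5) = 1019.5 kN → bearing.

1019.5 kN (bearing governs)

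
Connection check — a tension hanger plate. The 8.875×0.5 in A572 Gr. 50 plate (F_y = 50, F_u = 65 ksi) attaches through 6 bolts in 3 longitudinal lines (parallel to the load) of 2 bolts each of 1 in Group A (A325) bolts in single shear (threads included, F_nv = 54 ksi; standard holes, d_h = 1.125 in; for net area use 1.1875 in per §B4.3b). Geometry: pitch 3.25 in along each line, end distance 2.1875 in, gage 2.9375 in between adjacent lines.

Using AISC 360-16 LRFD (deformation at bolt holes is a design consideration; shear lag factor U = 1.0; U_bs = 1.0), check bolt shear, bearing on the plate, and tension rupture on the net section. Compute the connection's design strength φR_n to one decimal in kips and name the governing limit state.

129.5 kips (net-section rupture governs)

Bolt shear: A_b = π(1)²/4 = 0.7854 in². φR_n = 0.75 × 54 × 0.7854 × 6 × 1 = 190.9 kips.
Bearing (0.5 in plate, F_u = 65 ksi): end bolts L_c = 2.1875 − 1.125/2 = 1.625, R_n = min(1.2×1.625×0.5×65, 2.4×1×0.5×65) = 63.375 kips/bolt; interior L_c = 3.25 − 1.125 = 2.125, R_n = 78 kips/bolt. φR_n = 0.75 × (3×63.375 + 3×78) = 318.1 kips.
Tension rupture (net): A_n = (8.875 − 3×1.1875)×0.5 = 2.6563 in² (U = 1.0, A_e = A_n). φR_n = 0.75 × 65 × 2.6563 = 129.5 kips.
Governing: min(190.9, 318.1, 129.5) = 129.5 kips → net-section rupture.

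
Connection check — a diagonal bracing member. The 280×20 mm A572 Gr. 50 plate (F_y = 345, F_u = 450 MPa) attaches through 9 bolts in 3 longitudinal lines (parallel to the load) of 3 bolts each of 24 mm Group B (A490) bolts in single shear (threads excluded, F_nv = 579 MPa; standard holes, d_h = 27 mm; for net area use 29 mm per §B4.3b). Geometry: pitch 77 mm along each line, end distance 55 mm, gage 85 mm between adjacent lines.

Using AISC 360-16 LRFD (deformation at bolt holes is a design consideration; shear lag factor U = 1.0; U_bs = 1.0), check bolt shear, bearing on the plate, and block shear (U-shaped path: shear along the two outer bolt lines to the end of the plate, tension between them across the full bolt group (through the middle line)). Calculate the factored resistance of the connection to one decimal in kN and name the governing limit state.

Bolt shear: A_b = π(24)²/4 = 452.39 mm². φR_n = 0.75 × 579 × 452.39 × 9 × 1 = 1768.1 kN.
Bearing (20 mm plate, F_u = 450 MPa): end bolts L_c = 55 − 27/2 = 41.5, R_n = min(1.2×41.5×20×450, 2.4×24×20×450) = 448.2 kN/bolt; interior L_c = 77 − 27 = 50, R_n = 518.4 kN/bolt. φR_n = 0.75 × (3×448.2 + 6×518.4) = 3341.3 kN.
Block shear: shear path 2×[55+2×77] = 2×209 mm, A_gv = 8360, A_nv = 2×(209 − 2.5×29)×20 = 5460 mm²; tension across gage: (170 − 2×29)×20 = 2240 mm². R_n = min(0.6×450×5460, 0.6×345×8360) + 1.0×450×2240 = min(1474.2, 1730.5) + 1008 = 2482.2 kN. φR_n = 0.75 × 2482.2 = 1861.7 kN.
Governing: min(1768.1, 3341.3, 1861.7) = 1768.1 kN → bolt shear.

1768.1 kN (bolt shear governs)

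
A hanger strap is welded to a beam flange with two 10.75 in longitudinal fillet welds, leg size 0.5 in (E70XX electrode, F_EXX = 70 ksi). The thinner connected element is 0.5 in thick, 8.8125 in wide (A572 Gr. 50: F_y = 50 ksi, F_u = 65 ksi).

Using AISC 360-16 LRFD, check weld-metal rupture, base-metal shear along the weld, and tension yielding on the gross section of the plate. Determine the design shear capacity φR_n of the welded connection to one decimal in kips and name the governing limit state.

Weld metal: throat = 0.707×0.5 = 0.3535 in, L = 2×10.75 = 21.5 in. φR_n = 0.75 × 0.6 × 70 × 0.3535 × 21.5 = 239.4 kips.
Base metal shear (0.5 in plate): yield φR_n = 1.0×0.6×50×0.5×21.5 = 322.5 kips; rupture φR_n = 0.75×0.6×65×0.5×21.5 = 314.4 kips; take 314.4 kips (rupture).
Tension yield (gross): A_g = 8.8125×0.5 = 4.4063 in². φR_n = 0.90 × 50 × 4.4063 = 198.3 kips.
Governing: min(239.4, 314.4, 198.3) = 198.3 kips → gross-section yield.

198.3 kips (gross-section yield governs)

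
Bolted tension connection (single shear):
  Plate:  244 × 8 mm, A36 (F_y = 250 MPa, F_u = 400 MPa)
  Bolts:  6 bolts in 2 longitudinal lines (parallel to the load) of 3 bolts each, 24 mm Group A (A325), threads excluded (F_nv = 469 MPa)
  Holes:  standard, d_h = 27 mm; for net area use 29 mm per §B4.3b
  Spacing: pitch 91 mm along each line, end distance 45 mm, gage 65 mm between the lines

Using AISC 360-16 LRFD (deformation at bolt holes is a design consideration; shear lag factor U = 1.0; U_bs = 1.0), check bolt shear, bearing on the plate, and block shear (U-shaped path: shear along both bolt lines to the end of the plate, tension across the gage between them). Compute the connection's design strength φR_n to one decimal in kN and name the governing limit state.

Bolt shear: A_b = π(24)²/4 = 452.39 mm². φR_n = 0.75 × 469 × 452.39 × 6 × 1 = 954.8 kN.
Bearing (8 mm plate, F_u = 400 MPa): end bolts L_c = 45 − 27/2 = 31.5, R_n = min(1.2×31.5×8×400, 2.4×24×8×400) = 120.96 kN/bolt; interior L_c = 91 − 27 = 64, R_n = 184.32 kN/bolt. φR_n = 0.75 × (2×120.96 + 4×184.32) = 734.4 kN.
Block shear: shear path 2×[45+2×91] = 2×227 mm, A_gv = 3632, A_nv = 2×(227 − 2.5×29)×8 = 2472 mm²; tension across gage: (65 − 1×29)×8 = 288 mm². R_n = min(0.6×400×2472, 0.6×250×3632) + 1.0×400×288 = min(593.28, 544.8) + 115.2 = 660 kN. φR_n = 0.75 × 660 = 495.0 kN.
Governing: min(954.8, 734.4, 495.0) = 495.0 kN → block shear.

495.0 kN (block shear governs)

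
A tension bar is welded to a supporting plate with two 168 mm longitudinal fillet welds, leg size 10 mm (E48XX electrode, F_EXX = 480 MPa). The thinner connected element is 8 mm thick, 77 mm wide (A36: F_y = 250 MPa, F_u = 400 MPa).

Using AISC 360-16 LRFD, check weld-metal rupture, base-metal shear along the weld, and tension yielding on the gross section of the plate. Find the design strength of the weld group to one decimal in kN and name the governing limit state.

Weld metal: throat = 0.707×10 = 7.07 mm, L = 2×168 = 336 mm. φR_n = 0.75 × 0.6 × 480 × 7.07 × 336 = 513.1 kN.
Base metal shear (8 mm plate): yield φR_n = 1.0×0.6×250×8×336 = 403.2 kN; rupture φR_n = 0.75×0.6×400×8×336 = 483.8 kN; take 403.2 kN (yield).
Tension yield (gross): A_g = 77×8 = 616 mm². φR_n = 0.90 × 250 × 616 = 138.6 kN.
Governing: min(513.1, 403.2, 138.6) = 138.6 kN → gross-section yield.

138.6 kN (gross-section yield governs)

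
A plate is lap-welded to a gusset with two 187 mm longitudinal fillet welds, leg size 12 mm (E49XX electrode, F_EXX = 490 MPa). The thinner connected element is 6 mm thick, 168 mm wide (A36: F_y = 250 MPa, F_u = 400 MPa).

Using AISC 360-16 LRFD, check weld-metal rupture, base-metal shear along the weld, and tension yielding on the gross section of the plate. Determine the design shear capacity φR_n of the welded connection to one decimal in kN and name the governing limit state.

226.8 kN (gross-section yield governs)

Weld metal: throat = 0.707×12 = 8.484 mm, L = 2×187 = 374 mm. φR_n = 0.75 × 0.6 × 490 × 8.484 × 374 = 699.7 kN.
Base metal shear (6 mm plate): yield φR_n = 1.0×0.6×250×6×374 = 336.6 kN; rupture φR_n = 0.75×0.6×400×6×374 = 403.9 kN; take 336.6 kN (yield).
Tension yield (gross): A_g = 168×6 = 1008 mm². φR_n = 0.90 × 250 × 1008 = 226.8 kN.
Governing: min(699.7, 336.6, 226.8) = 226.8 kN → gross-section yield.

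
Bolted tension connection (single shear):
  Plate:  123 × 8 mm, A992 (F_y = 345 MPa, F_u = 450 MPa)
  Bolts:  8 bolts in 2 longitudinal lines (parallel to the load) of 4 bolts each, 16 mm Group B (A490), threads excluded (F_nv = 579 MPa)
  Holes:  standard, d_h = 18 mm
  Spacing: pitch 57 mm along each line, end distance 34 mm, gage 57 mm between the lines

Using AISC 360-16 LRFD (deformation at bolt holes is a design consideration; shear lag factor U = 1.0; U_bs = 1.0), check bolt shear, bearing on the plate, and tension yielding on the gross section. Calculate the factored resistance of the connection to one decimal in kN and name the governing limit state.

305.5 kN (gross-section yield governs)

Bolt shear: A_b = π(16)²/4 = 201.06 mm². φR_n = 0.75 × 579 × 201.06 × 8 × 1 = 698.5 kN.
Bearing (8 mm plate, F_u = 450 MPa): end bolts L_c = 34 − 18/2 = 25, R_n = min(1.2×25×8×450, 2.4×16×8×450) = 108 kN/bolt; interior L_c = 57 − 18 = 39, R_n = 138.24 kN/bolt. φR_n = 0.75 × (2×108 + 6×138.24) = 784.1 kN.
Tension yield (gross): A_g = 123×8 = 984 mm². φR_n = 0.90 × 345 × 984 = 305.5 kN.
Governing: min(698.5, 784.1, 305.5) = 305.5 kN → gross-section yield.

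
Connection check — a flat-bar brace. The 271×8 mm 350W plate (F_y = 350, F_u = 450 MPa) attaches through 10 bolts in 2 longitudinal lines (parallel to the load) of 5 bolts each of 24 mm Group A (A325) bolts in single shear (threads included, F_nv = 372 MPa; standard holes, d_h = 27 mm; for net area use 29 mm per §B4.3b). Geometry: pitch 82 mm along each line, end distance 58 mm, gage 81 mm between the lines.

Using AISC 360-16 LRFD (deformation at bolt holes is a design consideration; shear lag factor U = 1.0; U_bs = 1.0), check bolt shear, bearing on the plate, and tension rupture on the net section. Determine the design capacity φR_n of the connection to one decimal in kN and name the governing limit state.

575.1 kN (net-section rupture governs)

Bolt shear: A_b = π(24)²/4 = 452.39 mm². φR_n = 0.75 × 372 × 452.39 × 10 × 1 = 1262.2 kN.
Bearing (8 mm plate, F_u = 450 MPa): end bolts L_c = 58 − 27/2 = 44.5, R_n = min(1.2×44.5×8×450, 2.4×24×8×450) = 192.24 kN/bolt; interior L_c = 82 − 27 = 55, R_n = 207.36 kN/bolt. φR_n = 0.75 × (2×192.24 + 8×207.36) = 1532.5 kN.
Tension rupture (net): A_n = (271 − 2×29)×8 = 1704 mm² (U = 1.0, A_e = A_n). φR_n = 0.75 × 450 × 1704 = 575.1 kN.
Governing: min(1262.2, 1532.5, 575.1) = 575.1 kN → net-section rupture.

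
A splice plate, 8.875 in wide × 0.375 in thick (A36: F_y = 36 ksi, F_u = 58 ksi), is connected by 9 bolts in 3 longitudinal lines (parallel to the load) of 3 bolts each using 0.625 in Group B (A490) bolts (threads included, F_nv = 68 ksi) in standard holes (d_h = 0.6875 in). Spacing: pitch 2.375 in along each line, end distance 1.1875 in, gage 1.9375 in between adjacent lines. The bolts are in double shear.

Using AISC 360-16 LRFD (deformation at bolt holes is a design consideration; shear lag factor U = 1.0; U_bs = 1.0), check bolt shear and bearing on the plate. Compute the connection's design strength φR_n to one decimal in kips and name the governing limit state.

Bolt shear: A_b = π(0.625)²/4 = 0.3068 in². φR_n = 0.75 × 68 × 0.3068 × 9 × 2 = 281.6 kips.
Bearing (0.375 in plate, F_u = 58 ksi): end bolts L_c = 1.1875 − 0.6875/2 = 0.84375, R_n = min(1.2×0.84375×0.375×58, 2.4×0.625×0.375×58) = 22.022 kips/bolt; interior L_c = 2.375 − 0.6875 = 1.6875, R_n = 32.625 kips/bolt. φR_n = 0.75 × (3×22.022 + 6×32.625) = 196.4 kips.
Governing: min(281.6, 196.4) = 196.4 kips → bearing.

196.4 kips (bearing governs)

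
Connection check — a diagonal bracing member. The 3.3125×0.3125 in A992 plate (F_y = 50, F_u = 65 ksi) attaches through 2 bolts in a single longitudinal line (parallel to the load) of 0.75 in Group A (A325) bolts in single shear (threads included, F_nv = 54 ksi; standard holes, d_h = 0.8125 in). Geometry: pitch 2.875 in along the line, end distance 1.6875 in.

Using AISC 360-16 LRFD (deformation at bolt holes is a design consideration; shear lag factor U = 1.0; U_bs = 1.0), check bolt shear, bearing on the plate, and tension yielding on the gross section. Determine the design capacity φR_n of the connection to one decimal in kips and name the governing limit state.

Bolt shear: A_b = π(0.75)²/4 = 0.44179 in². φR_n = 0.75 × 54 × 0.44179 × 2 × 1 = 35.8 kips.
Bearing (0.3125 in plate, F_u = 65 ksi): end bolts L_c = 1.6875 − 0.8125/2 = 1.28125, R_n = min(1.2×1.28125×0.3125×65, 2.4×0.75×0.3125×65) = 31.23 kips/bolt; interior L_c = 2.875 − 0.8125 = 2.0625, R_n = 36.563 kips/bolt. φR_n = 0.75 × (1×31.23 + 1×36.563) = 50.8 kips.
Tension yield (gross): A_g = 3.3125×0.3125 = 1.0352 in². φR_n = 0.90 × 50 × 1.0352 = 46.6 kips.
Governing: min(35.8, 50.8, 46.6) = 35.8 kips → bolt shear.

35.8 kips (bolt shear governs)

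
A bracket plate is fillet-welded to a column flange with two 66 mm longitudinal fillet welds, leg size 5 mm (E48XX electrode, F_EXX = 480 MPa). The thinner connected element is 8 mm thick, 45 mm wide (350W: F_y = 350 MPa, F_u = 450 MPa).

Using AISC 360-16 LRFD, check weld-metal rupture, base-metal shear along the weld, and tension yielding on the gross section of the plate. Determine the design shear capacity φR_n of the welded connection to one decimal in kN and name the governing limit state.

Weld metal: throat = 0.707×5 = 3.535 mm, L = 2×66 = 132 mm. φR_n = 0.75 × 0.6 × 480 × 3.535 × 132 = 100.8 kN.
Base metal shear (8 mm plate): yield φR_n = 1.0×0.6×350×8×132 = 221.8 kN; rupture φR_n = 0.75×0.6×450×8×132 = 213.8 kN; take 213.8 kN (rupture).
Tension yield (gross): A_g = 45×8 = 360 mm². φR_n = 0.90 × 350 × 360 = 113.4 kN.
Governing: min(100.8, 213.8, 113.4) = 100.8 kN → weld metal.

100.8 kN (weld metal governs)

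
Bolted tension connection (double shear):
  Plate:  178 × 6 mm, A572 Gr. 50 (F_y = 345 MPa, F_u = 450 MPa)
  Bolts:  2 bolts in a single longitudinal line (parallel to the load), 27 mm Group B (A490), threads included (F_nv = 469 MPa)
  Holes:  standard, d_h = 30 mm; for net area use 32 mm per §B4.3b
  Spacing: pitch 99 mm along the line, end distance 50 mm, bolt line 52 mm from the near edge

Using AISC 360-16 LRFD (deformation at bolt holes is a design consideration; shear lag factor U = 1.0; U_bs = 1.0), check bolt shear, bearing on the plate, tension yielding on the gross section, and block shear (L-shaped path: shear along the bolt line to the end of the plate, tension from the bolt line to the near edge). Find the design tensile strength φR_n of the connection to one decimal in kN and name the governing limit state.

195.6 kN (block shear governs)

Bolt shear: A_b = π(27)²/4 = 572.56 mm². φR_n = 0.75 × 469 × 572.56 × 2 × 2 = 805.6 kN.
Bearing (6 mm plate, F_u = 450 MPa): end bolts L_c = 50 − 30/2 = 35, R_n = min(1.2×35×6×450, 2.4×27×6×450) = 113.4 kN/bolt; interior L_c = 99 − 30 = 69, R_n = 174.96 kN/bolt. φR_n = 0.75 × (1×113.4 + 1×174.96) = 216.3 kN.
Tension yield (gross): A_g = 178×6 = 1068 mm². φR_n = 0.90 × 345 × 1068 = 331.6 kN.
Block shear: shear path 1×[50+1×99] = 1×149 mm, A_gv = 894, A_nv = 1×(149 − 1.5×32)×6 = 606 mm²; tension to near edge: (52 − 0.5×32)×6 = 216 mm². R_n = min(0.6×450×606, 0.6×345×894) + 1.0×450×216 = min(163.62, 185.06) + 97.2 = 260.82 kN. φR_n = 0.75 × 260.82 = 195.6 kN.
Governing: min(805.6, 216.3, 331.6, 195.6) = 195.6 kN → block shear.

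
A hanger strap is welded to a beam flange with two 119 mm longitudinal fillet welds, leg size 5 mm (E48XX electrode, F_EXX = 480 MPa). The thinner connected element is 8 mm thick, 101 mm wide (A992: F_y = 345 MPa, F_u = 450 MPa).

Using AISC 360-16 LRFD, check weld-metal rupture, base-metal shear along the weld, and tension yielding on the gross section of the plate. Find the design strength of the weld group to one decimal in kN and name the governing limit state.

Weld metal: throat = 0.707×5 = 3.535 mm, L = 2×119 = 238 mm. φR_n = 0.75 × 0.6 × 480 × 3.535 × 238 = 181.7 kN.
Base metal shear (8 mm plate): yield φR_n = 1.0×0.6×345×8×238 = 394.1 kN; rupture φR_n = 0.75×0.6×450×8×238 = 385.6 kN; take 385.6 kN (rupture).
Tension yield (gross): A_g = 101×8 = 808 mm². φR_n = 0.90 × 345 × 808 = 250.9 kN.
Governing: min(181.7, 385.6, 250.9) = 181.7 kN → weld metal.

181.7 kN (weld metal governs)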